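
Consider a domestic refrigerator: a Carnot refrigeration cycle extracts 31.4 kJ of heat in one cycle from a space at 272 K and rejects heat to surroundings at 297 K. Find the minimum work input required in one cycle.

For a reversible refrigerator, COP_R = T_C/(T_H − T_C) = 272.00/25.00 = 10.8800.
W = Q_C/COP_R = 31.4/10.8800 = 2.886 kJ.

W_in ≈ 2.886 kJ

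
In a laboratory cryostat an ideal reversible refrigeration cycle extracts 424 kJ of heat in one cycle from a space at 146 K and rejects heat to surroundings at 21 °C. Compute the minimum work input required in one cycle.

T_H = 21 °C → 21 + 273.15 = 294.15 K.
Carnot COP: COP_R = T_C/(T_H − T_C) = 146.00/148.15 = 0.9855.
W = Q_C/COP_R = 424/0.9855 = 430 kJ.

W_in ≈ 430 kJ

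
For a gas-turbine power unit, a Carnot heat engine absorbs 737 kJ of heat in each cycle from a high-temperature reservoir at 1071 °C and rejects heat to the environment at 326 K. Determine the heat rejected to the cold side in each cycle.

Q_C ≈ 179 kJ

T_H = 1071 °C → 1071 + 273.15 = 1344.15 K.
The Carnot efficiency is η = 1 − T_C/T_H = 1 − 326.00/1344.15 = 0.7575.
For a reversible cycle Q_C/Q_H = T_C/T_H, so Q_C = 737 × 326.00/1344.15 = 179 kJ.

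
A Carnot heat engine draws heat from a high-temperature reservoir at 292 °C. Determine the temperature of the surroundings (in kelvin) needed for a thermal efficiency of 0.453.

T_H = 292 °C → 292 + 273.15 = 565.15 K.
From η = 1 − T_C/T_H, T_C = T_H·(1 − η) = 565.15 × (1 − 0.453) = 309 K.

T_C ≈ 309 K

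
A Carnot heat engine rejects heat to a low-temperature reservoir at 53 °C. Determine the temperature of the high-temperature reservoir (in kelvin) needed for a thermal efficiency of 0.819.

T_H ≈ 1800 K

T_C = 53 °C → 53 + 273.15 = 326.15 K.
From η = 1 − T_C/T_H, solving for T_H gives T_H = T_C/(1 − η) = 326.15/(1 − 0.819) = 1800 K.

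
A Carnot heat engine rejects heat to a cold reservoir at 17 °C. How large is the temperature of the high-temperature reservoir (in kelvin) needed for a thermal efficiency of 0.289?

T_H ≈ 408.1 K

T_C = 17 °C → 17 + 273.15 = 290.15 K.
From η = 1 − T_C/T_H, solving for T_H gives T_H = T_C/(1 − η) = 290.15/(1 − 0.289) = 408.1 K.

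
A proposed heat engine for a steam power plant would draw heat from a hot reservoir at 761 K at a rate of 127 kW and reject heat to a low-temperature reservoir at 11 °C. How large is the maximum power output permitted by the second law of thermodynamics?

Ẇ_max ≈ 79.6 kW

T_C = 11 °C → 11 + 273.15 = 284.15 K.
No engine can exceed the Carnot limit: η_max = 1 − T_C/T_H = 1 − 284.15/761.00 = 0.6266.
W_max = η_max · Q_H = 0.6266 × 127 = 79.6 kW.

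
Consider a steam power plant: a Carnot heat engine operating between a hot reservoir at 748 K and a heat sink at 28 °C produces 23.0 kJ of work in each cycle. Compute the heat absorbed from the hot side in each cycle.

T_C = 28 °C → 28 + 273.15 = 301.15 K.
The Carnot efficiency is η = 1 − T_C/T_H = 1 − 301.15/748.00 = 0.5974.
Q_H = W/η = 23.0/0.5974 = 38.5 kJ.

Q_H ≈ 38.5 kJ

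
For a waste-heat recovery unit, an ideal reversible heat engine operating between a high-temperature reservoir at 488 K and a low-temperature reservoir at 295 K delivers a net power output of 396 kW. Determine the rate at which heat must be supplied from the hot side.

Since the cycle is reversible, η = 1 − T_C/T_H = 1 − 295.00/488.00 = 0.3955.
Q_H = W/η = 396/0.3955 = 1000 kW.

Q̇_H ≈ 1000 kW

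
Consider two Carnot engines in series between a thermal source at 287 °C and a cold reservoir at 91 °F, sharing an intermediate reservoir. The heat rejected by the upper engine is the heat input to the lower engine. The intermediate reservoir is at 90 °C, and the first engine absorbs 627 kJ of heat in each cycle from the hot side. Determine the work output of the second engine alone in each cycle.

T_H = 287 °C → 287 + 273.15 = 560.15 K.
T_C = 91 °F → (91 − 32) × 5/9 = 32.78 °C = 305.93 K.
T_m = 90 °C → 90 + 273.15 = 363.15 K.
Heat entering the second stage: Q_m = Q_H·(T_m/T_H) = 627 × 363.15/560.15 = 406 kJ.
Second-stage efficiency η₂ = 1 − T_C/T_m = 1 − 305.93/363.15 = 0.1576, so W₂ = η₂·Q_m = 64.1 kJ.

W₂ ≈ 64.1 kJ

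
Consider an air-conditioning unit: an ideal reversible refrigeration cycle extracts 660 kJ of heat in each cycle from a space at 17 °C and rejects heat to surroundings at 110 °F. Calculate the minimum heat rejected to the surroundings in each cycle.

T_H = 110 °F → (110 − 32) × 5/9 = 43.33 °C = 316.48 K.
T_C = 17 °C → 17 + 273.15 = 290.15 K.
For a reversible cycle Q_H/Q_C = T_H/T_C, so Q_H = Q_C·T_H/T_C = 660 × 316.48/290.15 = 720 kJ.

Q_H ≈ 720 kJ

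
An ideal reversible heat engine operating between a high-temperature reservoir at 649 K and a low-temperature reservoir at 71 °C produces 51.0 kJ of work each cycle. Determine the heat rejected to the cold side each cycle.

Q_C ≈ 57.6 kJ

T_C = 71 °C → 71 + 273.15 = 344.15 K.
Since the cycle is reversible, η = 1 − T_C/T_H = 1 − 344.15/649.00 = 0.4697.
Since Q_C/Q_H = T_C/T_H and Q_H = W/η, Q_C = W·T_C/(T_H − T_C) = 51.0 × 344.15/304.85 = 57.6 kJ.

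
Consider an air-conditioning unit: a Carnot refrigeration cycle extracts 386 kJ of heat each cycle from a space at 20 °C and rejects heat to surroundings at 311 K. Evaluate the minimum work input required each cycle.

T_C = 20 °C → 20 + 273.15 = 293.15 K.
Carnot COP: COP_R = T_C/(T_H − T_C) = 293.15/17.85 = 16.4230.
W = Q_C/COP_R = 386/16.4230 = 23.5 kJ.

W_in ≈ 23.5 kJ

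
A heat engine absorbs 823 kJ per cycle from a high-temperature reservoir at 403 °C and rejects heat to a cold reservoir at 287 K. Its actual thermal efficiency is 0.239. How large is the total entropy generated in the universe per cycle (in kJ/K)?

T_H = 403 °C → 403 + 273.15 = 676.15 K.
W = η·Q_H = 0.239 × 823 = 196.7 kJ, so Q_C = Q_H − W = 626.3 kJ.
The hot reservoir loses entropy Q_H/T_H = 823/676.15 = 1.217 kJ/K; the cold reservoir gains Q_C/T_C = 626.3/287.00 = 2.182 kJ/K.
ΔS_univ = −Q_H/T_H + Q_C/T_C = 0.9651 kJ/K (> 0, since η = 0.239 < η_Carnot = 0.576).

ΔS_univ ≈ 0.9651 kJ/K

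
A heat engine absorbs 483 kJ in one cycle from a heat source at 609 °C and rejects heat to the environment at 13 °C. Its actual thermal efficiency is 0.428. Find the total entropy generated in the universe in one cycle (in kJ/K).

T_H = 609 °C → 609 + 273.15 = 882.15 K.
T_C = 13 °C → 13 + 273.15 = 286.15 K.
W = η·Q_H = 0.428 × 483 = 206.7 kJ, so Q_C = Q_H − W = 276.3 kJ.
The hot reservoir loses entropy Q_H/T_H = 483/882.15 = 0.5475 kJ/K; the cold reservoir gains Q_C/T_C = 276.3/286.15 = 0.9655 kJ/K.
ΔS_univ = −Q_H/T_H + Q_C/T_C = 0.418 kJ/K (> 0, since η = 0.428 < η_Carnot = 0.676).

ΔS_univ ≈ 0.418 kJ/K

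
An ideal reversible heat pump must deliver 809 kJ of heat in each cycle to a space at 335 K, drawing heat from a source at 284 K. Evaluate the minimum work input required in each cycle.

W_in ≈ 123 kJ

Reversible heating COP: COP_HP = T_H/(T_H − T_C) = 335.00/51.00 = 6.5686.
W = Q_H/COP_HP = 809/6.5686 = 123 kJ.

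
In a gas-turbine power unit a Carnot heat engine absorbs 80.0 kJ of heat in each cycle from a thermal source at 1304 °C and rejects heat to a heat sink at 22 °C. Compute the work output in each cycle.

T_H = 1304 °C → 1304 + 273.15 = 1577.15 K.
T_C = 22 °C → 22 + 273.15 = 295.15 K.
Carnot efficiency: η = 1 − T_C/T_H = 1 − 295.15/1577.15 = 0.8129.
W = η·Q_H = 0.8129 × 80.0 = 65.0 kJ.

W ≈ 65.0 kJ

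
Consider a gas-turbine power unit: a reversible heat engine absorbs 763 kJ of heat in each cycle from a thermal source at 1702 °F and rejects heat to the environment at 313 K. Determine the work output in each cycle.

W ≈ 564.1 kJ

T_H = 1702 °F → (1702 − 32) × 5/9 = 927.78 °C = 1200.93 K.
For a reversible engine, η = 1 − T_C/T_H = 1 − 313.00/1200.93 = 0.7394.
W = η·Q_H = 0.7394 × 763 = 564.1 kJ.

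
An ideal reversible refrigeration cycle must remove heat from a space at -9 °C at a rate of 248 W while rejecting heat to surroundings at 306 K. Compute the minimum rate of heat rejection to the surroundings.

Q̇_H ≈ 287 W

T_C = -9 °C → -9 + 273.15 = 264.15 K.
For a reversible cycle Q_H/Q_C = T_H/T_C, so Q_H = Q_C·T_H/T_C = 248 × 306.00/264.15 = 287 W.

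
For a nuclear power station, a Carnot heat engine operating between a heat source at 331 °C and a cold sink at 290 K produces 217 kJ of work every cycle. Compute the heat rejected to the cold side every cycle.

Q_C ≈ 200 kJ

T_H = 331 °C → 331 + 273.15 = 604.15 K.
Since the cycle is reversible, η = 1 − T_C/T_H = 1 − 290.00/604.15 = 0.5200.
Since Q_C/Q_H = T_C/T_H and Q_H = W/η, Q_C = W·T_C/(T_H − T_C) = 217 × 290.00/314.15 = 200 kJ.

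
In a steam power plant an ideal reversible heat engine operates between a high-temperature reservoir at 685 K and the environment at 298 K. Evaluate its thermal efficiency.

η ≈ 0.565

Since the cycle is reversible, η = 1 − T_C/T_H = 1 − 298.00/685.00 = 0.565.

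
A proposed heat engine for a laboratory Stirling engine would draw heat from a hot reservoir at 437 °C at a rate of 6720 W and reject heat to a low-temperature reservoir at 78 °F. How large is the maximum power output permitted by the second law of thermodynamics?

Ẇ_max ≈ 3893 W

T_H = 437 °C → 437 + 273.15 = 710.15 K.
T_C = 78 °F → (78 − 32) × 5/9 = 25.56 °C = 298.71 K.
The upper bound on efficiency is η_max = 1 − T_C/T_H = 1 − 298.71/710.15 = 0.5794.
W_max = η_max · Q_H = 0.5794 × 6720 = 3893 W.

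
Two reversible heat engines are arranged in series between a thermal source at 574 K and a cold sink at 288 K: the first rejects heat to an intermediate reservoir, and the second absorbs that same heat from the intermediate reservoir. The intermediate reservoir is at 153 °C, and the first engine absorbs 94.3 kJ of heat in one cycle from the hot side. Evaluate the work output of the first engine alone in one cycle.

T_m = 153 °C → 153 + 273.15 = 426.15 K.
First-stage efficiency η₁ = 1 − T_m/T_H = 1 − 426.15/574.00 = 0.2576.
W₁ = η₁·Q_H = 0.2576 × 94.3 = 24.29 kJ.

W₁ ≈ 24.29 kJ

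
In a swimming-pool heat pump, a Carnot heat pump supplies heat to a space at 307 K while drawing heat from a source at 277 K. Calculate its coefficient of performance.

COP_HP ≈ 10.2

The Carnot heat-pump COP is COP_HP = T_H/(T_H − T_C) = 307.00/(307.00 − 277.00) = 10.2.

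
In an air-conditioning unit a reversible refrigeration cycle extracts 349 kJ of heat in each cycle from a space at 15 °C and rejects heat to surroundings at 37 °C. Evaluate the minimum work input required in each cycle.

W_in ≈ 26.6 kJ

T_H = 37 °C → 37 + 273.15 = 310.15 K.
T_C = 15 °C → 15 + 273.15 = 288.15 K.
COP_R = T_C/(T_H − T_C) = 288.15/22.00 = 13.0977.
W = Q_C/COP_R = 349/13.0977 = 26.6 kJ.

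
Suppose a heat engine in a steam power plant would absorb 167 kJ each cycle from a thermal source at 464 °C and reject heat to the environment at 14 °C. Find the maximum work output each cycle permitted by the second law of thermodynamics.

T_H = 464 °C → 464 + 273.15 = 737.15 K.
T_C = 14 °C → 14 + 273.15 = 287.15 K.
By the Carnot theorem, η_max = 1 − T_C/T_H = 1 − 287.15/737.15 = 0.6105.
W_max = η_max · Q_H = 0.6105 × 167 = 101.9 kJ.

W_max ≈ 101.9 kJ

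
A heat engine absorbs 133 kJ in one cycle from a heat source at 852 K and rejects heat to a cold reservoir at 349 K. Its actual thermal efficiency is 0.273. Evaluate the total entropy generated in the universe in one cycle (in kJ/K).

W = η·Q_H = 0.273 × 133 = 36.31 kJ, so Q_C = Q_H − W = 96.69 kJ.
The hot reservoir loses entropy Q_H/T_H = 133/852.00 = 0.1561 kJ/K; the cold reservoir gains Q_C/T_C = 96.69/349.00 = 0.2771 kJ/K.
ΔS_univ = −Q_H/T_H + Q_C/T_C = 0.121 kJ/K (> 0, since η = 0.273 < η_Carnot = 0.590).

ΔS_univ ≈ 0.121 kJ/K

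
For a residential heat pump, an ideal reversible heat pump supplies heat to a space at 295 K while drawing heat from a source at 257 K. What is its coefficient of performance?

COP_HP = T_H/(T_H − T_C) = 295.00/(295.00 − 257.00) = 7.76.

COP_HP ≈ 7.76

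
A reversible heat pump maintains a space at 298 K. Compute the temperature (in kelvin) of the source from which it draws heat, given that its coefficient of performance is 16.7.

T_C ≈ 280.2 K

COP_HP = T_H/(T_H − T_C) ⇒ T_C = T_H·(COP_HP − 1)/COP_HP = 298.00 × (16.7 − 1)/16.7 = 280.2 K.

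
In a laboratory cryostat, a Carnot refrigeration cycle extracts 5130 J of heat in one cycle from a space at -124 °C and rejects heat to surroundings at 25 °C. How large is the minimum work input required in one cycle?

W_in ≈ 5120 J

T_H = 25 °C → 25 + 273.15 = 298.15 K.
T_C = -124 °C → -124 + 273.15 = 149.15 K.
For a reversible refrigerator, COP_R = T_C/(T_H − T_C) = 149.15/149.00 = 1.0010.
W = Q_C/COP_R = 5130/1.0010 = 5120 J.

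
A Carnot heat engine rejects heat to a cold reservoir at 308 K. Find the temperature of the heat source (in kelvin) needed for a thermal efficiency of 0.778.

From η = 1 − T_C/T_H, solving for T_H gives T_H = T_C/(1 − η) = 308.00/(1 − 0.778) = 1390 K.

T_H ≈ 1390 K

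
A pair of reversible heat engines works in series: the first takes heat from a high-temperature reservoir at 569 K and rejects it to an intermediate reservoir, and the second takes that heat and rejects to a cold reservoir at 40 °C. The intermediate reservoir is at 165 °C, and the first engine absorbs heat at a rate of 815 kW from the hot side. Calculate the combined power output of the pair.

Ẇ_total ≈ 366 kW

T_C = 40 °C → 40 + 273.15 = 313.15 K.
Two reversible stages in series are equivalent to a single Carnot engine between T_H and T_C, so η_total = 1 − T_C/T_H = 1 − 313.15/569.00 = 0.4496.
W_total = η_total · Q_H = 0.4496 × 815 = 366 kW.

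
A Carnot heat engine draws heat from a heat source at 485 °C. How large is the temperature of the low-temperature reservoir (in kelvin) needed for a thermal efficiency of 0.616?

T_H = 485 °C → 485 + 273.15 = 758.15 K.
From η = 1 − T_C/T_H, T_C = T_H·(1 − η) = 758.15 × (1 − 0.616) = 291 K.

T_C ≈ 291 K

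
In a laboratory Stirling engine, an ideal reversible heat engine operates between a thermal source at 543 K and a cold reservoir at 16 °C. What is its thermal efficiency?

T_C = 16 °C → 16 + 273.15 = 289.15 K.
η_rev = 1 − T_C/T_H = 1 − 289.15/543.00 = 0.467.

η ≈ 0.467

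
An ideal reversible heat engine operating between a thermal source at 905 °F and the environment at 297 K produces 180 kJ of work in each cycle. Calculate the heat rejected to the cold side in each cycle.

Q_C ≈ 116 kJ

T_H = 905 °F → (905 − 32) × 5/9 = 485.00 °C = 758.15 K.
η_rev = 1 − T_C/T_H = 1 − 297.00/758.15 = 0.6083.
Since Q_C/Q_H = T_C/T_H and Q_H = W/η, Q_C = W·T_C/(T_H − T_C) = 180 × 297.00/461.15 = 116 kJ.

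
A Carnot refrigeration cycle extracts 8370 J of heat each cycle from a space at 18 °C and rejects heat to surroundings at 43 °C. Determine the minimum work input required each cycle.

T_H = 43 °C → 43 + 273.15 = 316.15 K.
T_C = 18 °C → 18 + 273.15 = 291.15 K.
COP_R = T_C/(T_H − T_C) = 291.15/25.00 = 11.6460.
W = Q_C/COP_R = 8370/11.6460 = 719 J.

W_in ≈ 719 J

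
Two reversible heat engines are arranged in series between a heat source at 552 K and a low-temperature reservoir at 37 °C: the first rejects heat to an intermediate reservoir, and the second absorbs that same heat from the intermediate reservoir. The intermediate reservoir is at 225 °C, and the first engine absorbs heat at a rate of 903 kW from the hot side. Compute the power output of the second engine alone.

Ẇ₂ ≈ 308 kW

T_C = 37 °C → 37 + 273.15 = 310.15 K.
T_m = 225 °C → 225 + 273.15 = 498.15 K.
Heat entering the second stage: Q_m = Q_H·(T_m/T_H) = 903 × 498.15/552.00 = 815 kW.
Second-stage efficiency η₂ = 1 − T_C/T_m = 1 − 310.15/498.15 = 0.3774, so W₂ = η₂·Q_m = 308 kW.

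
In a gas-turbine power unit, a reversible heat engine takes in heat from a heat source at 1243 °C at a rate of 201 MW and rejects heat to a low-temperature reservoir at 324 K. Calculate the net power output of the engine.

Ẇ ≈ 158.0 MW

T_H = 1243 °C → 1243 + 273.15 = 1516.15 K.
For a reversible engine, η = 1 − T_C/T_H = 1 − 324.00/1516.15 = 0.7863.
W = η·Q_H = 0.7863 × 201 = 158.0 MW.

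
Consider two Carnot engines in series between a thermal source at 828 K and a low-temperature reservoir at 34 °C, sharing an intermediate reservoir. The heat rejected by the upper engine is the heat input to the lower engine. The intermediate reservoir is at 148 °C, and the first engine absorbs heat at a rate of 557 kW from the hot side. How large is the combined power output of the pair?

Ẇ_total ≈ 350 kW

T_C = 34 °C → 34 + 273.15 = 307.15 K.
Two reversible stages in series are equivalent to a single Carnot engine between T_H and T_C, so η_total = 1 − T_C/T_H = 1 − 307.15/828.00 = 0.6290.
W_total = η_total · Q_H = 0.6290 × 557 = 350 kW.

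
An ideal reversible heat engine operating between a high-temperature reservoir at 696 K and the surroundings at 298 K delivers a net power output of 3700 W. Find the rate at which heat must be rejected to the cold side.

Q̇_C ≈ 2770 W

The Carnot efficiency is η = 1 − T_C/T_H = 1 − 298.00/696.00 = 0.5718.
Since Q_C/Q_H = T_C/T_H and Q_H = W/η, Q_C = W·T_C/(T_H − T_C) = 3700 × 298.00/398.00 = 2770 W.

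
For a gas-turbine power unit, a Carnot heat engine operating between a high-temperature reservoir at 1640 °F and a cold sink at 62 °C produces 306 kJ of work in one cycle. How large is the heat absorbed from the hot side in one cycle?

Q_H ≈ 429 kJ

T_H = 1640 °F → (1640 − 32) × 5/9 = 893.33 °C = 1166.48 K.
T_C = 62 °C → 62 + 273.15 = 335.15 K.
Carnot efficiency: η = 1 − T_C/T_H = 1 − 335.15/1166.48 = 0.7127.
Q_H = W/η = 306/0.7127 = 429 kJ.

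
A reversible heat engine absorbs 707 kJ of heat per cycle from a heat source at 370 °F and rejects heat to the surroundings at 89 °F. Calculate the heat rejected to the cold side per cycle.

T_H = 370 °F → (370 − 32) × 5/9 = 187.78 °C = 460.93 K.
T_C = 89 °F → (89 − 32) × 5/9 = 31.67 °C = 304.82 K.
η_rev = 1 − T_C/T_H = 1 − 304.82/460.93 = 0.3387.
For a reversible cycle Q_C/Q_H = T_C/T_H, so Q_C = 707 × 304.82/460.93 = 468 kJ.

Q_C ≈ 468 kJ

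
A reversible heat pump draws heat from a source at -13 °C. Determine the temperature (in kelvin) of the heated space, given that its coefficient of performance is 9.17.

T_H ≈ 292.0 K

T_C = -13 °C → -13 + 273.15 = 260.15 K.
COP_HP = T_H/(T_H − T_C) ⇒ T_H = T_C·COP_HP/(COP_HP − 1) = 260.15 × 9.17/(9.17 − 1) = 292.0 K.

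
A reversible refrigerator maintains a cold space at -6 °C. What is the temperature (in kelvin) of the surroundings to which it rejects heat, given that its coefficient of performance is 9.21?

T_H ≈ 296.2 K

T_C = -6 °C → -6 + 273.15 = 267.15 K.
COP_R = T_C/(T_H − T_C) ⇒ T_H = T_C·(1 + 1/COP_R) = 267.15 × (1 + 1/9.21) = 296.2 K.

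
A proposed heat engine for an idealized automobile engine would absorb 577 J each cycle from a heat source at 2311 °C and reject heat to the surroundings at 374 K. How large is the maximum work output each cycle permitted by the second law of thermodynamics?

T_H = 2311 °C → 2311 + 273.15 = 2584.15 K.
By the Carnot theorem, η_max = 1 − T_C/T_H = 1 − 374.00/2584.15 = 0.8553.
W_max = η_max · Q_H = 0.8553 × 577 = 493 J.

W_max ≈ 493 J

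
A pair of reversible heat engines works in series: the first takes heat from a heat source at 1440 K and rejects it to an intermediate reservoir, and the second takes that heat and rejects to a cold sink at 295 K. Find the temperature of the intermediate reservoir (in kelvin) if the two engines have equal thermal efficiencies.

T_m ≈ 652 K

Equal efficiencies require 1 − T_m/T_H = 1 − T_C/T_m, i.e. T_m/T_H = T_C/T_m, so T_m = √(T_H·T_C) = √(1440.00 × 295.00) = 652 K.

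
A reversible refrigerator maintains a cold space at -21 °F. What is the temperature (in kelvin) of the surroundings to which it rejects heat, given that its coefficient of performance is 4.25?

T_C = -21 °F → (-21 − 32) × 5/9 = -29.44 °C = 243.71 K.
COP_R = T_C/(T_H − T_C) ⇒ T_H = T_C·(1 + 1/COP_R) = 243.71 × (1 + 1/4.25) = 301 K.

T_H ≈ 301 K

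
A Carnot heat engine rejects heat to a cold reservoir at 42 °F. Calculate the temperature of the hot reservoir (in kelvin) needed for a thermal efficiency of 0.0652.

T_C = 42 °F → (42 − 32) × 5/9 = 5.56 °C = 278.71 K.
From η = 1 − T_C/T_H, solving for T_H gives T_H = T_C/(1 − η) = 278.71/(1 − 0.0652) = 298.1 K.

T_H ≈ 298.1 K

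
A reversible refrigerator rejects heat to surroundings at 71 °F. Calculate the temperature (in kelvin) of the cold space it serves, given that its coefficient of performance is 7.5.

T_H = 71 °F → (71 − 32) × 5/9 = 21.67 °C = 294.82 K.
COP_R = T_C/(T_H − T_C) ⇒ T_C = T_H·COP_R/(1 + COP_R) = 294.82 × 7.5/(1 + 7.5) = 260 K.

T_C ≈ 260 K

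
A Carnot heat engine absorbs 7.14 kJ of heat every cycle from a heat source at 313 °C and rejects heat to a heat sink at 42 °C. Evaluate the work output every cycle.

W ≈ 3.30 kJ

T_H = 313 °C → 313 + 273.15 = 586.15 K.
T_C = 42 °C → 42 + 273.15 = 315.15 K.
Carnot efficiency: η = 1 − T_C/T_H = 1 − 315.15/586.15 = 0.4623.
W = η·Q_H = 0.4623 × 7.14 = 3.30 kJ.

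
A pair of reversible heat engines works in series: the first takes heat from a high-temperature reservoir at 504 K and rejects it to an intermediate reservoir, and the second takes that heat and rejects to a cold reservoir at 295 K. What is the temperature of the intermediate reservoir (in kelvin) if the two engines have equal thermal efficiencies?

T_m ≈ 386 K

Equal efficiencies require 1 − T_m/T_H = 1 − T_C/T_m, i.e. T_m/T_H = T_C/T_m, so T_m = √(T_H·T_C) = √(504.00 × 295.00) = 386 K.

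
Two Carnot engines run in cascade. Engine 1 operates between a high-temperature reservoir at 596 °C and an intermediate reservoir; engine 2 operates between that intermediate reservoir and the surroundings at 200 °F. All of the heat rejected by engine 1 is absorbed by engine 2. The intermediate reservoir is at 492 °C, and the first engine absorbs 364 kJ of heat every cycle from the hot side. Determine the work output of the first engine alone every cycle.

W₁ ≈ 43.56 kJ

T_H = 596 °C → 596 + 273.15 = 869.15 K.
T_C = 200 °F → (200 − 32) × 5/9 = 93.33 °C = 366.48 K.
T_m = 492 °C → 492 + 273.15 = 765.15 K.
First-stage efficiency η₁ = 1 − T_m/T_H = 1 − 765.15/869.15 = 0.1197.
W₁ = η₁·Q_H = 0.1197 × 364 = 43.56 kJ.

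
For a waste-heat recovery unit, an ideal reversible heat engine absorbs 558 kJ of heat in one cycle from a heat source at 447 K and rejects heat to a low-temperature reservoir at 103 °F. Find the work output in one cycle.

T_C = 103 °F → (103 − 32) × 5/9 = 39.44 °C = 312.59 K.
η_rev = 1 − T_C/T_H = 1 − 312.59/447.00 = 0.3007.
W = η·Q_H = 0.3007 × 558 = 168 kJ.

W ≈ 168 kJ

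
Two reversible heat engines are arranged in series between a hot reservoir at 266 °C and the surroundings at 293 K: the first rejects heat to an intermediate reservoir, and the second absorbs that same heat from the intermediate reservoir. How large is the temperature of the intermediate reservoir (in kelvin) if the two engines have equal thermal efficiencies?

T_m ≈ 397 K

T_H = 266 °C → 266 + 273.15 = 539.15 K.
Equal efficiencies require 1 − T_m/T_H = 1 − T_C/T_m, i.e. T_m/T_H = T_C/T_m, so T_m = √(T_H·T_C) = √(539.15 × 293.00) = 397 K.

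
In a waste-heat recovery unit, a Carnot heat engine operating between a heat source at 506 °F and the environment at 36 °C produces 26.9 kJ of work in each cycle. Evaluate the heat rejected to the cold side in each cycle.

Q_C ≈ 36.6 kJ

T_H = 506 °F → (506 − 32) × 5/9 = 263.33 °C = 536.48 K.
T_C = 36 °C → 36 + 273.15 = 309.15 K.
The Carnot efficiency is η = 1 − T_C/T_H = 1 − 309.15/536.48 = 0.4237.
Since Q_C/Q_H = T_C/T_H and Q_H = W/η, Q_C = W·T_C/(T_H − T_C) = 26.9 × 309.15/227.33 = 36.6 kJ.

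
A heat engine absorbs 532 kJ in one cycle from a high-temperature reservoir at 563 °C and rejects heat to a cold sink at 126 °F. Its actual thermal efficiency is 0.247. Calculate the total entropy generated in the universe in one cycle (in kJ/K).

T_H = 563 °C → 563 + 273.15 = 836.15 K.
T_C = 126 °F → (126 − 32) × 5/9 = 52.22 °C = 325.37 K.
W = η·Q_H = 0.247 × 532 = 131.4 kJ, so Q_C = Q_H − W = 400.6 kJ.
The hot reservoir loses entropy Q_H/T_H = 532/836.15 = 0.6362 kJ/K; the cold reservoir gains Q_C/T_C = 400.6/325.37 = 1.231 kJ/K.
ΔS_univ = −Q_H/T_H + Q_C/T_C = 0.5949 kJ/K (> 0, since η = 0.247 < η_Carnot = 0.611).

ΔS_univ ≈ 0.5949 kJ/K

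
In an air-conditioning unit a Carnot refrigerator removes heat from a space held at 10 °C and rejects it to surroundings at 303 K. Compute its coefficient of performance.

COP_R ≈ 14.3

T_C = 10 °C → 10 + 273.15 = 283.15 K.
The reversible coefficient of performance is COP_R = T_C/(T_H − T_C) = 283.15/(303.00 − 283.15) = 14.3.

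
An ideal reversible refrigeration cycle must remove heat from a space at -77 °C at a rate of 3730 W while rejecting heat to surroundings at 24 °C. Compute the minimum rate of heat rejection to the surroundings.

Q̇_H ≈ 5651 W

T_H = 24 °C → 24 + 273.15 = 297.15 K.
T_C = -77 °C → -77 + 273.15 = 196.15 K.
For a reversible cycle Q_H/Q_C = T_H/T_C, so Q_H = Q_C·T_H/T_C = 3730 × 297.15/196.15 = 5651 W.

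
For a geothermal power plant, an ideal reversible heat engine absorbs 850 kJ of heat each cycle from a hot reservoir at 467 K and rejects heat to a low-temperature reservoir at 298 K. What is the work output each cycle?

The Carnot efficiency is η = 1 − T_C/T_H = 1 − 298.00/467.00 = 0.3619.
W = η·Q_H = 0.3619 × 850 = 308 kJ.

W ≈ 308 kJ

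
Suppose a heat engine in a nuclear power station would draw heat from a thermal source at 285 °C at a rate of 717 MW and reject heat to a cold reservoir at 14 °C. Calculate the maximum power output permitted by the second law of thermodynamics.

Ẇ_max ≈ 348 MW

T_H = 285 °C → 285 + 273.15 = 558.15 K.
T_C = 14 °C → 14 + 273.15 = 287.15 K.
The second-law ceiling is the Carnot efficiency, η_max = 1 − T_C/T_H = 1 − 287.15/558.15 = 0.4855.
W_max = η_max · Q_H = 0.4855 × 717 = 348 MW.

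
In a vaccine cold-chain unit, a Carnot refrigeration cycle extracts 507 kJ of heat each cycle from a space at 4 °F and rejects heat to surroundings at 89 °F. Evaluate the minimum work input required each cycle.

W_in ≈ 92.94 kJ

T_H = 89 °F → (89 − 32) × 5/9 = 31.67 °C = 304.82 K.
T_C = 4 °F → (4 − 32) × 5/9 = -15.56 °C = 257.59 K.
For a reversible refrigerator, COP_R = T_C/(T_H − T_C) = 257.59/47.22 = 5.4549.
W = Q_C/COP_R = 507/5.4549 = 92.94 kJ.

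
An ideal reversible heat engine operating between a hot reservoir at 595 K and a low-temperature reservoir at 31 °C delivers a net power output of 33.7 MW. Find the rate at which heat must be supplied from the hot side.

T_C = 31 °C → 31 + 273.15 = 304.15 K.
For a reversible engine, η = 1 − T_C/T_H = 1 − 304.15/595.00 = 0.4888.
Q_H = W/η = 33.7/0.4888 = 68.9 MW.

Q̇_H ≈ 68.9 MW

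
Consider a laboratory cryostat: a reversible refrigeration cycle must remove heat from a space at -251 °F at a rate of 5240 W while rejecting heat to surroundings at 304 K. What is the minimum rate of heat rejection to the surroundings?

T_C = -251 °F → (-251 − 32) × 5/9 = -157.22 °C = 115.93 K.
For a reversible cycle Q_H/Q_C = T_H/T_C, so Q_H = Q_C·T_H/T_C = 5240 × 304.00/115.93 = 13700 W.

Q̇_H ≈ 13700 W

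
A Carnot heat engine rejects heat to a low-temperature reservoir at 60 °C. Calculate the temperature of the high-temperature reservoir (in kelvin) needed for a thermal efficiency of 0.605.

T_H ≈ 843 K

T_C = 60 °C → 60 + 273.15 = 333.15 K.
From η = 1 − T_C/T_H, solving for T_H gives T_H = T_C/(1 − η) = 333.15/(1 − 0.605) = 843 K.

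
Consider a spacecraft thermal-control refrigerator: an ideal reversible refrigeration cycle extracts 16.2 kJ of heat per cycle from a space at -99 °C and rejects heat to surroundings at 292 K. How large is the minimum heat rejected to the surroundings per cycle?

Q_H ≈ 27.16 kJ

T_C = -99 °C → -99 + 273.15 = 174.15 K.
For a reversible cycle Q_H/Q_C = T_H/T_C, so Q_H = Q_C·T_H/T_C = 16.2 × 292.00/174.15 = 27.16 kJ.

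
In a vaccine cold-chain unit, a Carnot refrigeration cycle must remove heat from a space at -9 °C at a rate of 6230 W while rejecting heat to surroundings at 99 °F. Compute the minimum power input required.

Ẇ_in ≈ 1090 W

T_H = 99 °F → (99 − 32) × 5/9 = 37.22 °C = 310.37 K.
T_C = -9 °C → -9 + 273.15 = 264.15 K.
Carnot COP: COP_R = T_C/(T_H − T_C) = 264.15/46.22 = 5.7148.
W = Q_C/COP_R = 6230/5.7148 = 1090 W.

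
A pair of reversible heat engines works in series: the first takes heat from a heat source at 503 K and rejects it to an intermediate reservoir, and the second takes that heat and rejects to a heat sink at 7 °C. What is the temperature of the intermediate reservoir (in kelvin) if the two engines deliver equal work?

T_m ≈ 391.6 K

T_C = 7 °C → 7 + 273.15 = 280.15 K.
For reversible stages Q_m = Q_H·(T_m/T_H). Setting W₁ = Q_H(1 − T_m/T_H) equal to W₂ = Q_m(1 − T_C/T_m) = Q_H·(T_m − T_C)/T_H gives T_H − T_m = T_m − T_C, so T_m = (T_H + T_C)/2 = (503.00 + 280.15)/2 = 391.6 K.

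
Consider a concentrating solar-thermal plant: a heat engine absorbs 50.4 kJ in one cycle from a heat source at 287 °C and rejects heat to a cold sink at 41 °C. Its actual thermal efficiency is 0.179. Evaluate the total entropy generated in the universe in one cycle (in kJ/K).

ΔS_univ ≈ 0.0417 kJ/K

T_H = 287 °C → 287 + 273.15 = 560.15 K.
T_C = 41 °C → 41 + 273.15 = 314.15 K.
W = η·Q_H = 0.179 × 50.4 = 9.022 kJ, so Q_C = Q_H − W = 41.38 kJ.
The hot reservoir loses entropy Q_H/T_H = 50.4/560.15 = 0.08998 kJ/K; the cold reservoir gains Q_C/T_C = 41.38/314.15 = 0.1317 kJ/K.
ΔS_univ = −Q_H/T_H + Q_C/T_C = 0.0417 kJ/K (> 0, since η = 0.179 < η_Carnot = 0.439).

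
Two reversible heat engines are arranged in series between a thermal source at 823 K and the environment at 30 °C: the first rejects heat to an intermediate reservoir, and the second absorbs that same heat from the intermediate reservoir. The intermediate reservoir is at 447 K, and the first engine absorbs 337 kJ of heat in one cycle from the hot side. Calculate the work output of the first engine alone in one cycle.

W₁ ≈ 154.0 kJ

T_C = 30 °C → 30 + 273.15 = 303.15 K.
First-stage efficiency η₁ = 1 − T_m/T_H = 1 − 447.00/823.00 = 0.4569.
W₁ = η₁·Q_H = 0.4569 × 337 = 154.0 kJ.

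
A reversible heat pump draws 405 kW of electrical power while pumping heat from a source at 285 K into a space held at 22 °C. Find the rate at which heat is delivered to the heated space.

Q̇_H ≈ 11800 kW

T_H = 22 °C → 22 + 273.15 = 295.15 K.
The Carnot heat-pump COP is COP_HP = T_H/(T_H − T_C) = 295.15/10.15 = 29.0788.
Q_H = COP_HP · W = 29.0788 × 405 = 11800 kW.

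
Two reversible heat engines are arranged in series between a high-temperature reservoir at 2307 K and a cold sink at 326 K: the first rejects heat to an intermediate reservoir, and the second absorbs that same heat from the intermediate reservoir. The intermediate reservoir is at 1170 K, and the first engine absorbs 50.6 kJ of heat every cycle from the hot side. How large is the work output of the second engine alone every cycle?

Heat entering the second stage: Q_m = Q_H·(T_m/T_H) = 50.6 × 1170.00/2307.00 = 25.7 kJ.
Second-stage efficiency η₂ = 1 − T_C/T_m = 1 − 326.00/1170.00 = 0.7214, so W₂ = η₂·Q_m = 18.5 kJ.

W₂ ≈ 18.5 kJ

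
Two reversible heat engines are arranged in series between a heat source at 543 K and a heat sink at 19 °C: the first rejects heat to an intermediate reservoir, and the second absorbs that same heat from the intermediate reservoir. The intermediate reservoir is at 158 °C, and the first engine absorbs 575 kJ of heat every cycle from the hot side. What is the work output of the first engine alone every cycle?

T_C = 19 °C → 19 + 273.15 = 292.15 K.
T_m = 158 °C → 158 + 273.15 = 431.15 K.
First-stage efficiency η₁ = 1 − T_m/T_H = 1 − 431.15/543.00 = 0.2060.
W₁ = η₁·Q_H = 0.2060 × 575 = 118.4 kJ.

W₁ ≈ 118.4 kJ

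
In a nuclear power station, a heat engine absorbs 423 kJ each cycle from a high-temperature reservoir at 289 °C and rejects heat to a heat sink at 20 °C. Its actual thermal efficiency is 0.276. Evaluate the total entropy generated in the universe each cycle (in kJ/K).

ΔS_univ ≈ 0.292 kJ/K

T_H = 289 °C → 289 + 273.15 = 562.15 K.
T_C = 20 °C → 20 + 273.15 = 293.15 K.
W = η·Q_H = 0.276 × 423 = 116.7 kJ, so Q_C = Q_H − W = 306.3 kJ.
Reservoir entropy changes: ΔS_H = −Q_H/T_H = −423/562.15 = -0.7525 kJ/K and ΔS_C = +Q_C/T_C = 306.3/293.15 = 1.045 kJ/K.
ΔS_univ = −Q_H/T_H + Q_C/T_C = 0.292 kJ/K (> 0, since η = 0.276 < η_Carnot = 0.479).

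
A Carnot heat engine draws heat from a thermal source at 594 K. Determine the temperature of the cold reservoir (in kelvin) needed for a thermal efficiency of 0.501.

T_C ≈ 296.4 K

From η = 1 − T_C/T_H, T_C = T_H·(1 − η) = 594.00 × (1 − 0.501) = 296.4 K.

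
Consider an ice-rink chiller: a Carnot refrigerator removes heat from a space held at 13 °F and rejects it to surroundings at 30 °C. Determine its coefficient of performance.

COP_R ≈ 6.47

T_H = 30 °C → 30 + 273.15 = 303.15 K.
T_C = 13 °F → (13 − 32) × 5/9 = -10.56 °C = 262.59 K.
Carnot COP: COP_R = T_C/(T_H − T_C) = 262.59/(303.15 − 262.59) = 6.47.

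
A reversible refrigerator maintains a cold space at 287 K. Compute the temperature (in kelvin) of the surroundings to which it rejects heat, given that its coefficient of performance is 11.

T_H ≈ 313.1 K

COP_R = T_C/(T_H − T_C) ⇒ T_H = T_C·(1 + 1/COP_R) = 287.00 × (1 + 1/11) = 313.1 K.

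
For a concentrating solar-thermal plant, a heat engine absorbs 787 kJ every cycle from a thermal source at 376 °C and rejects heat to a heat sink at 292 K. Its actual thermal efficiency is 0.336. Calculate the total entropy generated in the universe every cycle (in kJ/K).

T_H = 376 °C → 376 + 273.15 = 649.15 K.
W = η·Q_H = 0.336 × 787 = 264.4 kJ, so Q_C = Q_H − W = 522.6 kJ.
Reservoir entropy changes: ΔS_H = −Q_H/T_H = −787/649.15 = -1.212 kJ/K and ΔS_C = +Q_C/T_C = 522.6/292.00 = 1.790 kJ/K.
ΔS_univ = −Q_H/T_H + Q_C/T_C = 0.577 kJ/K (> 0, since η = 0.336 < η_Carnot = 0.550).

ΔS_univ ≈ 0.577 kJ/K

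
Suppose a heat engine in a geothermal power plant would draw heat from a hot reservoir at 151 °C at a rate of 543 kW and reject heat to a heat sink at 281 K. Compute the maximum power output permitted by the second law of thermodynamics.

Ẇ_max ≈ 183 kW

T_H = 151 °C → 151 + 273.15 = 424.15 K.
The second-law ceiling is the Carnot efficiency, η_max = 1 − T_C/T_H = 1 − 281.00/424.15 = 0.3375.
W_max = η_max · Q_H = 0.3375 × 543 = 183 kW.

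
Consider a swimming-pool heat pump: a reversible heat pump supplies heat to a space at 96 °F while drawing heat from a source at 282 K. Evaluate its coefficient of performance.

T_H = 96 °F → (96 − 32) × 5/9 = 35.56 °C = 308.71 K.
Reversible heating COP: COP_HP = T_H/(T_H − T_C) = 308.71/(308.71 − 282.00) = 11.6.

COP_HP ≈ 11.6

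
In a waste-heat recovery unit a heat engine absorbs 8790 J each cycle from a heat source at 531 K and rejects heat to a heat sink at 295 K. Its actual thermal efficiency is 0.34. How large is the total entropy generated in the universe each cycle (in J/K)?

ΔS_univ ≈ 3.11 J/K

W = η·Q_H = 0.34 × 8790 = 2989 J, so Q_C = Q_H − W = 5801 J.
Entropy balance on the reservoirs: −Q_H/T_H = -16.55 J/K, +Q_C/T_C = 19.67 J/K.
ΔS_univ = −Q_H/T_H + Q_C/T_C = 3.11 J/K (> 0, since η = 0.34 < η_Carnot = 0.444).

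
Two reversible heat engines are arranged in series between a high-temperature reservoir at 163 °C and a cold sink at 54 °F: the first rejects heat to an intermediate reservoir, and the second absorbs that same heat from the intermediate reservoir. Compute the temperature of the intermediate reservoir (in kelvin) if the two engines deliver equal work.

T_m ≈ 360.8 K

T_H = 163 °C → 163 + 273.15 = 436.15 K.
T_C = 54 °F → (54 − 32) × 5/9 = 12.22 °C = 285.37 K.
For reversible stages Q_m = Q_H·(T_m/T_H). Setting W₁ = Q_H(1 − T_m/T_H) equal to W₂ = Q_m(1 − T_C/T_m) = Q_H·(T_m − T_C)/T_H gives T_H − T_m = T_m − T_C, so T_m = (T_H + T_C)/2 = (436.15 + 285.37)/2 = 360.8 K.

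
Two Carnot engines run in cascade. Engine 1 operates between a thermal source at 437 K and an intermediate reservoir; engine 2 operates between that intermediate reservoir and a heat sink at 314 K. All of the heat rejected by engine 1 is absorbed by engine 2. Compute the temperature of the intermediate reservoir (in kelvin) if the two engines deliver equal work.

For reversible stages Q_m = Q_H·(T_m/T_H). Setting W₁ = Q_H(1 − T_m/T_H) equal to W₂ = Q_m(1 − T_C/T_m) = Q_H·(T_m − T_C)/T_H gives T_H − T_m = T_m − T_C, so T_m = (T_H + T_C)/2 = (437.00 + 314.00)/2 = 376 K.

T_m ≈ 376 K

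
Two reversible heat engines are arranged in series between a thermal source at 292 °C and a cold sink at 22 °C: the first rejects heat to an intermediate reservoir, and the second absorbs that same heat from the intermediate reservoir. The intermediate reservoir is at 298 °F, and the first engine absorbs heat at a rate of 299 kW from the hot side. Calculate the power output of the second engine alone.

T_H = 292 °C → 292 + 273.15 = 565.15 K.
T_C = 22 °C → 22 + 273.15 = 295.15 K.
T_m = 298 °F → (298 − 32) × 5/9 = 147.78 °C = 420.93 K.
Heat entering the second stage: Q_m = Q_H·(T_m/T_H) = 299 × 420.93/565.15 = 223 kW.
Second-stage efficiency η₂ = 1 − T_C/T_m = 1 − 295.15/420.93 = 0.2988, so W₂ = η₂·Q_m = 66.5 kW.

Ẇ₂ ≈ 66.5 kW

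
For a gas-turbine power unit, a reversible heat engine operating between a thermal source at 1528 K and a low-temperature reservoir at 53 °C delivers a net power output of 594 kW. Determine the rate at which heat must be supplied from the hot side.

Q̇_H ≈ 755.2 kW

T_C = 53 °C → 53 + 273.15 = 326.15 K.
The Carnot efficiency is η = 1 − T_C/T_H = 1 − 326.15/1528.00 = 0.7866.
Q_H = W/η = 594/0.7866 = 755.2 kW.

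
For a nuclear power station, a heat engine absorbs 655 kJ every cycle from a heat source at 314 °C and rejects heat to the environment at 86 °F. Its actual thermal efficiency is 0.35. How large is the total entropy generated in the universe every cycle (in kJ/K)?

ΔS_univ ≈ 0.2889 kJ/K

T_H = 314 °C → 314 + 273.15 = 587.15 K.
T_C = 86 °F → (86 − 32) × 5/9 = 30.00 °C = 303.15 K.
W = η·Q_H = 0.35 × 655 = 229.2 kJ, so Q_C = Q_H − W = 425.8 kJ.
Entropy balance on the reservoirs: −Q_H/T_H = -1.116 kJ/K, +Q_C/T_C = 1.404 kJ/K.
ΔS_univ = −Q_H/T_H + Q_C/T_C = 0.2889 kJ/K (> 0, since η = 0.35 < η_Carnot = 0.484).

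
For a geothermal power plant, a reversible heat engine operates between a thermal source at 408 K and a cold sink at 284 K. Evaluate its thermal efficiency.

Carnot efficiency: η = 1 − T_C/T_H = 1 − 284.00/408.00 = 0.3039.

η ≈ 0.3039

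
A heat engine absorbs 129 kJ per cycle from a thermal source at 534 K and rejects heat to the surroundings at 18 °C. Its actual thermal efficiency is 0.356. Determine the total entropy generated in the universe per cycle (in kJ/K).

ΔS_univ ≈ 0.04376 kJ/K

T_C = 18 °C → 18 + 273.15 = 291.15 K.
W = η·Q_H = 0.356 × 129 = 45.92 kJ, so Q_C = Q_H − W = 83.08 kJ.
Reservoir entropy changes: ΔS_H = −Q_H/T_H = −129/534.00 = -0.2416 kJ/K and ΔS_C = +Q_C/T_C = 83.08/291.15 = 0.2853 kJ/K.
ΔS_univ = −Q_H/T_H + Q_C/T_C = 0.04376 kJ/K (> 0, since η = 0.356 < η_Carnot = 0.455).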